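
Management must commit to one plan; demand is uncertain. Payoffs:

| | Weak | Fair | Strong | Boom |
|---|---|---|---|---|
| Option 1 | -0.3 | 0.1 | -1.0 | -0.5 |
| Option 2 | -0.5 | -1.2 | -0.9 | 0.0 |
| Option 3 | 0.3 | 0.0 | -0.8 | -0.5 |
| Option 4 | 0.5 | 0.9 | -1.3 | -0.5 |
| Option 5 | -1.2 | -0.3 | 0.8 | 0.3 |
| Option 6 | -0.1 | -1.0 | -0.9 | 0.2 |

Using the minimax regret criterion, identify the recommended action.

Option 3

Column bests: Weak=0.5, Fair=0.9, Strong=0.8, Boom=0.3.
Option 1 regrets: 0.8, 0.8, 1.8, 0.8 → max 1.8
Option 2 regrets: 1.0, 2.1, 1.7, 0.3 → max 2.1
Option 3 regrets: 0.2, 0.9, 1.6, 0.8 → max 1.6
Option 4 regrets: 0.0, 0.0, 2.1, 0.8 → max 2.1
Option 5 regrets: 1.7, 1.2, 0.0, 0.0 → max 1.7
Option 6 regrets: 0.6, 1.9, 1.7, 0.1 → max 1.9
Smallest max regret = 1.6 → Option 3.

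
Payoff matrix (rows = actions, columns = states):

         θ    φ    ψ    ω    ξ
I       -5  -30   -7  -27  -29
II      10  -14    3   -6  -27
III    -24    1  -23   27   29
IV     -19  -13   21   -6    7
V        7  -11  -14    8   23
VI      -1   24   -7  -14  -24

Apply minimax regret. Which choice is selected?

Column bests: θ=10, φ=24, ψ=21, ω=27, ξ=29.
I regrets: 15, 54, 28, 54, 58 → max 58
II regrets: 0, 38, 18, 33, 56 → max 56
III regrets: 34, 23, 44, 0, 0 → max 44
IV regrets: 29, 37, 0, 33, 22 → max 37
V regrets: 3, 35, 35, 19, 6 → max 35
VI regrets: 11, 0, 28, 41, 53 → max 53
Smallest max regret = 35 → V.

V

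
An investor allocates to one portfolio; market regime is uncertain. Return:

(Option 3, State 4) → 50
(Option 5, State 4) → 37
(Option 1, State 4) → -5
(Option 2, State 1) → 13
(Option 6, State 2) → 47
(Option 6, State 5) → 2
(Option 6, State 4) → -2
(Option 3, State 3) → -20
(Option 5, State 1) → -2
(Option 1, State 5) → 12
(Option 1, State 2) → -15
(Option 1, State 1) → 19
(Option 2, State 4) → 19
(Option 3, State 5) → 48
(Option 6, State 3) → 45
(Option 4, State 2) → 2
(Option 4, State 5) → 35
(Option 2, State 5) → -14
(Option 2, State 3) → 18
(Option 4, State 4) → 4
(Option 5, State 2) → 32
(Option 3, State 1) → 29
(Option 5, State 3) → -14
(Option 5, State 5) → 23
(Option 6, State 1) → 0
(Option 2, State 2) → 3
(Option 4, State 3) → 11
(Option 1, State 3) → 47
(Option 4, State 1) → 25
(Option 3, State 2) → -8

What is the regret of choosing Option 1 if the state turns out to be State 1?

Best payoff under State 1 is 29.
Regret = 29 − 19 = 10.

10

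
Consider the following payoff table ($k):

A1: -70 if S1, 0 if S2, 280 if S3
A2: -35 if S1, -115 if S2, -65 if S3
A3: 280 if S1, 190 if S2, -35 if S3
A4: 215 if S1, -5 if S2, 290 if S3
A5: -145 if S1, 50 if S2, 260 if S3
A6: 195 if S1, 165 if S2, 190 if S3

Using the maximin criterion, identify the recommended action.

A6

Row minima: A1=-70, A2=-115, A3=-35, A4=-5, A5=-145, A6=165
Best worst-case = 165 → A6.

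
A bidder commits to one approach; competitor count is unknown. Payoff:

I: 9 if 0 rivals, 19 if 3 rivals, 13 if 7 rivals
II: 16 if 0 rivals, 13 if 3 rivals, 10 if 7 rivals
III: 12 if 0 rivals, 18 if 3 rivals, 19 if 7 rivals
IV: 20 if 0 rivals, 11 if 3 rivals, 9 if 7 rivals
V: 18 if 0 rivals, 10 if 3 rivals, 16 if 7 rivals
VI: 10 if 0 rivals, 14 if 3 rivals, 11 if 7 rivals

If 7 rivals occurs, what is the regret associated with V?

Best payoff under 7 rivals is 19.
Regret = 19 − 16 = 3.

3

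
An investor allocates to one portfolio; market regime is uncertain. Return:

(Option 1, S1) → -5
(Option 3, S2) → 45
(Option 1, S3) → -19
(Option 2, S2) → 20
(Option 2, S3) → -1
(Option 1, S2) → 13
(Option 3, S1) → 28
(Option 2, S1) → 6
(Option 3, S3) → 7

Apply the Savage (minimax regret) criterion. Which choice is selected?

Option 3

Column bests: S1=28, S2=45, S3=7.
Option 1 regrets: 33, 32, 26 → max 33
Option 2 regrets: 22, 25, 8 → max 25
Option 3 regrets: 0, 0, 0 → max 0
Smallest max regret = 0 → Option 3.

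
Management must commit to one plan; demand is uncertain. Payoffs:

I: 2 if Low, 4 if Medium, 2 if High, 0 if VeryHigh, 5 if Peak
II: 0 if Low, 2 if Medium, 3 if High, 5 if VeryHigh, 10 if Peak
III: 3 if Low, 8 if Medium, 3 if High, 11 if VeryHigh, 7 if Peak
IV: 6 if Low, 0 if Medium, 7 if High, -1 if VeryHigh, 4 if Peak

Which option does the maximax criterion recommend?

Row maxima: I=5, II=10, III=11, IV=7
Best best-case = 11 → III.

III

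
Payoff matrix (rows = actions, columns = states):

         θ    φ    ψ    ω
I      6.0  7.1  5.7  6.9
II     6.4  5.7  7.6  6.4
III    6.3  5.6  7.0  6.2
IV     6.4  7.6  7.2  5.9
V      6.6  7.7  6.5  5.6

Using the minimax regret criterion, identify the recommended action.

IV

Column bests: θ=6.6, φ=7.7, ψ=7.6, ω=6.9.
I regrets: 0.6, 0.6, 1.9, 0.0 → max 1.9
II regrets: 0.2, 2.0, 0.0, 0.5 → max 2.0
III regrets: 0.3, 2.1, 0.6, 0.7 → max 2.1
IV regrets: 0.2, 0.1, 0.4, 1.0 → max 1.0
V regrets: 0.0, 0.0, 1.1, 1.3 → max 1.3
Smallest max regret = 1.0 → IV.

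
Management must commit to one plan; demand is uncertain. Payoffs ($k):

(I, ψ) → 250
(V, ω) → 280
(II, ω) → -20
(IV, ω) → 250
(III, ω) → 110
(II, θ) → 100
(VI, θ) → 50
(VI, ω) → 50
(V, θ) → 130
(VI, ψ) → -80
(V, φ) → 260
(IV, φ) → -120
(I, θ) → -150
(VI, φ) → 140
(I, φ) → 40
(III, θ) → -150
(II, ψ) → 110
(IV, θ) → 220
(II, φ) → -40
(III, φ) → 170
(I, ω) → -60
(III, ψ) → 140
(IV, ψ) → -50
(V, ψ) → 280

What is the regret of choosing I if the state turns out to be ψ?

30

Best payoff under ψ is 280.
Regret = 280 − 250 = 30.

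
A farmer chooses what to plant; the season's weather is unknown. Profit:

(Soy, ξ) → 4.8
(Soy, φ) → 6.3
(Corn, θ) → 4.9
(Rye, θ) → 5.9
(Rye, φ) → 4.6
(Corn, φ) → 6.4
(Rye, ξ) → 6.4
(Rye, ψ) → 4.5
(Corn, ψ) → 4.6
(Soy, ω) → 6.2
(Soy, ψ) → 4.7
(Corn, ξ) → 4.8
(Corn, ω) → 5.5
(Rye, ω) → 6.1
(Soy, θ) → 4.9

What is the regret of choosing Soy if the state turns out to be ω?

Best payoff under ω is 6.2.
Regret = 6.2 − 6.2 = 0.0.

0.0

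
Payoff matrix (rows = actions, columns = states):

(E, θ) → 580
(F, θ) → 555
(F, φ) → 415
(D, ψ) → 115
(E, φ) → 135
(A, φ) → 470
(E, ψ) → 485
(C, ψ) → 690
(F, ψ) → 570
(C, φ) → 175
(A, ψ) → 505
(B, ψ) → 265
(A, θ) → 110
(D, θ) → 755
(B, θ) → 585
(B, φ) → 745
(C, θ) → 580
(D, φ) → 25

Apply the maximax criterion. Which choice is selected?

Row maxima: A=505, B=745, C=690, D=755, E=580, F=570
Best best-case = 755 → D.

D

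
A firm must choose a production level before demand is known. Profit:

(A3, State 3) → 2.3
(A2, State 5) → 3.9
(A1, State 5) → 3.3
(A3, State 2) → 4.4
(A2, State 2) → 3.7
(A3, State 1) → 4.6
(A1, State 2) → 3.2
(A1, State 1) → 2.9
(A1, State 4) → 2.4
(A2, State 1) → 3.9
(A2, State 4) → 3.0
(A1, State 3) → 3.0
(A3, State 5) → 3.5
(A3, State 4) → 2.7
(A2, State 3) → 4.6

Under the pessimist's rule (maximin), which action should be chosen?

A2

Row minima: A1=2.4, A2=3.0, A3=2.3
Best worst-case = 3.0 → A2.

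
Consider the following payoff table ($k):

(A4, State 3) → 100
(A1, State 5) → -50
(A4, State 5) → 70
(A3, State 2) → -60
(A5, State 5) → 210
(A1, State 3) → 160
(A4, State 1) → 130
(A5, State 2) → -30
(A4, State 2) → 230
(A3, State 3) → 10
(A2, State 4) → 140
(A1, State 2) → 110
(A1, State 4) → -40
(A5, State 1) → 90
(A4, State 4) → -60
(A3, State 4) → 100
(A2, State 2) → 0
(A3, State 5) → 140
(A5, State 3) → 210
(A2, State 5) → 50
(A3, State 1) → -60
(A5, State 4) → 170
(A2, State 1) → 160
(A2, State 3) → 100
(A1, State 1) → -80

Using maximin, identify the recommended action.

A2

Row minima: A1=-80, A2=0, A3=-60, A4=-60, A5=-30
Best worst-case = 0 → A2.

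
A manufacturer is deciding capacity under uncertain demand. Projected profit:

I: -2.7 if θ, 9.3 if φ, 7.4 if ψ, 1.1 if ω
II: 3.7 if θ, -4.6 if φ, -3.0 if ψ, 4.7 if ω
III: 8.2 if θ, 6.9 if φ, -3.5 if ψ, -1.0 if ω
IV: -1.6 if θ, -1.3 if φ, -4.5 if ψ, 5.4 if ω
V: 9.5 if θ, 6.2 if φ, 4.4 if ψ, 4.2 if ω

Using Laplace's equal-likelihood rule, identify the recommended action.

V

Row averages: I=3.775, II=0.2, III=2.65, IV=-0.5, V=6.075
Highest average = 6.075 → V.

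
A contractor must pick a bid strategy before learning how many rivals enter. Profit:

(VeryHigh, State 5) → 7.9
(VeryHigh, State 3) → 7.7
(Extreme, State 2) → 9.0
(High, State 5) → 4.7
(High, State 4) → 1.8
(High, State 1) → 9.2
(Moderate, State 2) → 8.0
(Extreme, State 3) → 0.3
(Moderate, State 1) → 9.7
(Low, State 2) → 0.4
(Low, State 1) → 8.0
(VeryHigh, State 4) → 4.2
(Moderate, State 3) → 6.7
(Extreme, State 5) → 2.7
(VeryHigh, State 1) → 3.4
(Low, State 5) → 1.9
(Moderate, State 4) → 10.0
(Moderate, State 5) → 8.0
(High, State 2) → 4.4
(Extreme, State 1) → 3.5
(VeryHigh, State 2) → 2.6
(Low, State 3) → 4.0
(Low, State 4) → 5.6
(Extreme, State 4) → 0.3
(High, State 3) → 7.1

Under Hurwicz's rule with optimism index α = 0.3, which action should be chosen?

Moderate

Low: 0.3·8.0 + 0.7·0.4 = 2.68
Moderate: 0.3·10.0 + 0.7·6.7 = 7.69
High: 0.3·9.2 + 0.7·1.8 = 4.02
VeryHigh: 0.3·7.9 + 0.7·2.6 = 4.19
Extreme: 0.3·9.0 + 0.7·0.3 = 2.91
Highest Hurwicz score = 7.69 → Moderate.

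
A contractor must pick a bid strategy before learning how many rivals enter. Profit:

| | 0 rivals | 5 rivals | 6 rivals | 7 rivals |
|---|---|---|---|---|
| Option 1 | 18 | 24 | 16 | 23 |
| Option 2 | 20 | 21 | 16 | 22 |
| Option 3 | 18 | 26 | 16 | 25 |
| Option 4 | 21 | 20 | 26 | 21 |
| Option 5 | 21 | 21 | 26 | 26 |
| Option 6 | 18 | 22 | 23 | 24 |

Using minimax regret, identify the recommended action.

Column bests: 0 rivals=21, 5 rivals=26, 6 rivals=26, 7 rivals=26.
Option 1 regrets: 3, 2, 10, 3 → max 10
Option 2 regrets: 1, 5, 10, 4 → max 10
Option 3 regrets: 3, 0, 10, 1 → max 10
Option 4 regrets: 0, 6, 0, 5 → max 6
Option 5 regrets: 0, 5, 0, 0 → max 5
Option 6 regrets: 3, 4, 3, 2 → max 4
Smallest max regret = 4 → Option 6.

Option 6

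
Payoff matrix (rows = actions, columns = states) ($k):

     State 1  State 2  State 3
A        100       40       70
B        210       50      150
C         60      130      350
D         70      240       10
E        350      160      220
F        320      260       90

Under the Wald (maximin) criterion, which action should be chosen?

Row minima: A=40, B=50, C=60, D=10, E=160, F=90
Best worst-case = 160 → E.

E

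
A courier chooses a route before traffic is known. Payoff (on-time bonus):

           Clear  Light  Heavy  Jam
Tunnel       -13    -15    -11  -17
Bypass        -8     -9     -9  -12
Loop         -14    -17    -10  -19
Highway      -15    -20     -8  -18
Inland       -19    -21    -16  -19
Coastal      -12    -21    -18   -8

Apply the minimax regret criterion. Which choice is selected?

Bypass

Column bests: Clear=-8, Light=-9, Heavy=-8, Jam=-8.
Tunnel regrets: 5, 6, 3, 9 → max 9
Bypass regrets: 0, 0, 1, 4 → max 4
Loop regrets: 6, 8, 2, 11 → max 11
Highway regrets: 7, 11, 0, 10 → max 11
Inland regrets: 11, 12, 8, 11 → max 12
Coastal regrets: 4, 12, 10, 0 → max 12
Smallest max regret = 4 → Bypass.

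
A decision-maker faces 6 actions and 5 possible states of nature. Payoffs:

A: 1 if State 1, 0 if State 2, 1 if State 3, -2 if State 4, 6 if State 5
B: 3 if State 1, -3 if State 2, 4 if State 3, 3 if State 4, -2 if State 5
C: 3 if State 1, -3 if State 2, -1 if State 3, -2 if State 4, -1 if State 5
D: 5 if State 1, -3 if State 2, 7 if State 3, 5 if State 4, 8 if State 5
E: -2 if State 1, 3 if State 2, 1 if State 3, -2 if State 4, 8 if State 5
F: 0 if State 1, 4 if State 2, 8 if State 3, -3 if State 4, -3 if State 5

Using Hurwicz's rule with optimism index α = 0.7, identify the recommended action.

E

A: 0.7·6 + 0.3·(-2) = 3.6
B: 0.7·4 + 0.3·(-3) = 1.9
C: 0.7·3 + 0.3·(-3) = 1.2
D: 0.7·8 + 0.3·(-3) = 4.7
E: 0.7·8 + 0.3·(-2) = 5
F: 0.7·8 + 0.3·(-3) = 4.7
Highest Hurwicz score = 5 → E.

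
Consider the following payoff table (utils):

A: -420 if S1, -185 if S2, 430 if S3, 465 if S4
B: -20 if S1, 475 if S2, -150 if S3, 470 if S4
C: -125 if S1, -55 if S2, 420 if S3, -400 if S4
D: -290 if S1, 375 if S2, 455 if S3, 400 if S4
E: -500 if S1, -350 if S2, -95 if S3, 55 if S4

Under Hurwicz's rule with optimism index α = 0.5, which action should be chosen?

A: 0.5·465 + 0.5·(-420) = 22.5
B: 0.5·475 + 0.5·(-150) = 162.5
C: 0.5·420 + 0.5·(-400) = 10
D: 0.5·455 + 0.5·(-290) = 82.5
E: 0.5·55 + 0.5·(-500) = -222.5
Highest Hurwicz score = 162.5 → B.

B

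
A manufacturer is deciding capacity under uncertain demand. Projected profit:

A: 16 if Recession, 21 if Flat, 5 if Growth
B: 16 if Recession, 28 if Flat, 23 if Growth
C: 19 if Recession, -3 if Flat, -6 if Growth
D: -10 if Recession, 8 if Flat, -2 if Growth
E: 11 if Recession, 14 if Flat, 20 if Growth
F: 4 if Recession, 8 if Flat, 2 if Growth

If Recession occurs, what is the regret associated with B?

Best payoff under Recession is 19.
Regret = 19 − 16 = 3.

3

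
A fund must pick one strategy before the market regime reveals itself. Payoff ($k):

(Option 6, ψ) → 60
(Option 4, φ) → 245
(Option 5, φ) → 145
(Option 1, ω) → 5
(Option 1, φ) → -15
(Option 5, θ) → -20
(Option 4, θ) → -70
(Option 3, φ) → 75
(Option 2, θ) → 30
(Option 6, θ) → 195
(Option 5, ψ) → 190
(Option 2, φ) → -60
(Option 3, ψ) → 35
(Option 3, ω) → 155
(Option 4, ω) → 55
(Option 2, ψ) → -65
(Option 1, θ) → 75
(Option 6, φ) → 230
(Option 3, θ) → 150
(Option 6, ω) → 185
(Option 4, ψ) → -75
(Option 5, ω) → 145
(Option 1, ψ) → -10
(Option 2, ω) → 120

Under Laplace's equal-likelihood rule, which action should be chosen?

Option 6

Row averages: Option 1=13.75, Option 2=6.25, Option 3=103.75, Option 4=38.75, Option 5=115, Option 6=167.5
Highest average = 167.5 → Option 6.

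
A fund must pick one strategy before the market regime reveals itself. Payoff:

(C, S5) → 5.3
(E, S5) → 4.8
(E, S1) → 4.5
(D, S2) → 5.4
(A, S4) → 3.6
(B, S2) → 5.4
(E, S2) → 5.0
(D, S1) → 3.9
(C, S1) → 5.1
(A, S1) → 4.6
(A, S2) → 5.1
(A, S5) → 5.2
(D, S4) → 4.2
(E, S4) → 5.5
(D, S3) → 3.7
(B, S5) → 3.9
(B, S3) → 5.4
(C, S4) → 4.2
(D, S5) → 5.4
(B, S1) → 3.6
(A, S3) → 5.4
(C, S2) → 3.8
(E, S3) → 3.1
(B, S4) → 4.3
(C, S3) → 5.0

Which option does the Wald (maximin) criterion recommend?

Row minima: A=3.6, B=3.6, C=3.8, D=3.7, E=3.1
Best worst-case = 3.8 → C.

C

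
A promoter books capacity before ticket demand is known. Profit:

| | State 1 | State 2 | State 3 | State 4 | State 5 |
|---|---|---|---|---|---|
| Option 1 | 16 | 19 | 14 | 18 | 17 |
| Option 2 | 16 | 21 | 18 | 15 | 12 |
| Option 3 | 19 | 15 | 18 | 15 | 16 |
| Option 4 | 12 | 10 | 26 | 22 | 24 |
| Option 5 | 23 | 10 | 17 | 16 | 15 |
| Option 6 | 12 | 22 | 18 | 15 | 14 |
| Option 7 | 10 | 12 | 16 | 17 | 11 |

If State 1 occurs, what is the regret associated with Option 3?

Best payoff under State 1 is 23.
Regret = 23 − 19 = 4.

4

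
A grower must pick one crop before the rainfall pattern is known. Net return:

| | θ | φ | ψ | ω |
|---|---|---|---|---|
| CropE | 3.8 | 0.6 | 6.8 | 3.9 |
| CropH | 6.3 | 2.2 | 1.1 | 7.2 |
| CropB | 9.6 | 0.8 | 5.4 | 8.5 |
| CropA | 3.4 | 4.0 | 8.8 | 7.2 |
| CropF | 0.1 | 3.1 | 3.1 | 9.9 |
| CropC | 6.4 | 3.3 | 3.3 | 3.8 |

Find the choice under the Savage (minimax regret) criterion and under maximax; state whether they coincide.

Column bests: θ=9.6, φ=4.0, ψ=8.8, ω=9.9.
CropE regrets: 5.8, 3.4, 2.0, 6.0 → max 6.0
CropH regrets: 3.3, 1.8, 7.7, 2.7 → max 7.7
CropB regrets: 0.0, 3.2, 3.4, 1.4 → max 3.4
CropA regrets: 6.2, 0.0, 0.0, 2.7 → max 6.2
CropF regrets: 9.5, 0.9, 5.7, 0.0 → max 9.5
CropC regrets: 3.2, 0.7, 5.5, 6.1 → max 6.1
Smallest max regret = 3.4 → CropB.
Row maxima: CropE=6.8, CropH=7.2, CropB=9.6, CropA=8.8, CropF=9.9, CropC=6.4
Best best-case = 9.9 → CropF.

minimax regret → CropB; maximax → CropF (disagree)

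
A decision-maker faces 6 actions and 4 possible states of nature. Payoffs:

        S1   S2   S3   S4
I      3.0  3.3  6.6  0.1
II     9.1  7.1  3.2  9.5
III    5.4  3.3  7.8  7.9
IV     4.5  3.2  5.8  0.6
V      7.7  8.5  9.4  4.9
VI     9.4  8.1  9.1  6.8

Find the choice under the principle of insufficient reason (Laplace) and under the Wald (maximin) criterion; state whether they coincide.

Row averages: I=3.25, II=7.225, III=6.1, IV=3.525, V=7.625, VI=8.35
Highest average = 8.35 → VI.
Row minima: I=0.1, II=3.2, III=3.3, IV=0.6, V=4.9, VI=6.8
Best worst-case = 6.8 → VI.

laplace → VI; maximin → VI (agree)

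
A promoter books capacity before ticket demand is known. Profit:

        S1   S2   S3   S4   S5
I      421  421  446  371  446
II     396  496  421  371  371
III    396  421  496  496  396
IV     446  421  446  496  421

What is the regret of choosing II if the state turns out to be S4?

125

Best payoff under S4 is 496.
Regret = 496 − 371 = 125.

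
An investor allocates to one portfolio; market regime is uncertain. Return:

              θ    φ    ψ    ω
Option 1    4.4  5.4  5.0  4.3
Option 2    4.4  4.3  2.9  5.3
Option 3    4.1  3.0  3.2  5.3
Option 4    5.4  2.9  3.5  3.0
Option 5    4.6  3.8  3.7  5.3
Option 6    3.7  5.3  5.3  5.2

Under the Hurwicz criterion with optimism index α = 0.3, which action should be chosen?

Option 1

Option 1: 0.3·5.4 + 0.7·4.3 = 4.63
Option 2: 0.3·5.3 + 0.7·2.9 = 3.62
Option 3: 0.3·5.3 + 0.7·3.0 = 3.69
Option 4: 0.3·5.4 + 0.7·2.9 = 3.65
Option 5: 0.3·5.3 + 0.7·3.7 = 4.18
Option 6: 0.3·5.3 + 0.7·3.7 = 4.18
Highest Hurwicz score = 4.63 → Option 1.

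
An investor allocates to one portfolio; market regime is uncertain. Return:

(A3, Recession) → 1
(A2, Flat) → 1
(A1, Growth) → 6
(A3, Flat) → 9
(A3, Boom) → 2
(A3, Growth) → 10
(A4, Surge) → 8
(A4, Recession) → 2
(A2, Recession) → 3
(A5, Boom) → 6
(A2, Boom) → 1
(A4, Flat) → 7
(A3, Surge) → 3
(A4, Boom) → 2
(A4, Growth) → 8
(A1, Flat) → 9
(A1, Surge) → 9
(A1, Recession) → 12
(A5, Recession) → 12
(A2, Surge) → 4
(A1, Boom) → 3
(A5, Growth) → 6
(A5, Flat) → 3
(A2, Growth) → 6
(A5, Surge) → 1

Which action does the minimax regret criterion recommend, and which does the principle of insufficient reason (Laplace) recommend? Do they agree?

minimax regret → A1; laplace → A1 (agree)

Column bests: Recession=12, Flat=9, Growth=10, Boom=6, Surge=9.
A1 regrets: 0, 0, 4, 3, 0 → max 4
A2 regrets: 9, 8, 4, 5, 5 → max 9
A3 regrets: 11, 0, 0, 4, 6 → max 11
A4 regrets: 10, 2, 2, 4, 1 → max 10
A5 regrets: 0, 6, 4, 0, 8 → max 8
Smallest max regret = 4 → A1.
Row averages: A1=7.8, A2=3, A3=5, A4=5.4, A5=5.6
Highest average = 7.8 → A1.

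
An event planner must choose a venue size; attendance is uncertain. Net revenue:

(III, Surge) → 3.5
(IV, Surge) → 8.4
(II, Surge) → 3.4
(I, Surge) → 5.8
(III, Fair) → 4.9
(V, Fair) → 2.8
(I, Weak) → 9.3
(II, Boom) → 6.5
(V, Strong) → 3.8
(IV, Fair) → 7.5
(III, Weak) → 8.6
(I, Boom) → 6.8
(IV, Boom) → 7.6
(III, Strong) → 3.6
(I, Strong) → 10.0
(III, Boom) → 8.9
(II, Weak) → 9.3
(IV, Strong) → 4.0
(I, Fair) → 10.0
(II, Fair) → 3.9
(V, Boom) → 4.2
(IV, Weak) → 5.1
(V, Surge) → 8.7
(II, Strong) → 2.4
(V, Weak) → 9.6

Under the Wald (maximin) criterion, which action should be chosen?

Row minima: I=5.8, II=2.4, III=3.5, IV=4.0, V=2.8
Best worst-case = 5.8 → I.

I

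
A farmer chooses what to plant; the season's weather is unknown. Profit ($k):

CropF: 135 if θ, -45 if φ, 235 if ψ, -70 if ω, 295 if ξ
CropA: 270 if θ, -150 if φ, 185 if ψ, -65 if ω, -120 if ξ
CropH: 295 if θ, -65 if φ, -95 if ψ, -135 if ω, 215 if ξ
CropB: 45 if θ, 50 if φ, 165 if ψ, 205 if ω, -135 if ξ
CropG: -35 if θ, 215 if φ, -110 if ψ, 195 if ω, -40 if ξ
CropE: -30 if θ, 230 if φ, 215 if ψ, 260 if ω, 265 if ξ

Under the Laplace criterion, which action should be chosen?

CropE

Row averages: CropF=110, CropA=24, CropH=43, CropB=66, CropG=45, CropE=188
Highest average = 188 → CropE.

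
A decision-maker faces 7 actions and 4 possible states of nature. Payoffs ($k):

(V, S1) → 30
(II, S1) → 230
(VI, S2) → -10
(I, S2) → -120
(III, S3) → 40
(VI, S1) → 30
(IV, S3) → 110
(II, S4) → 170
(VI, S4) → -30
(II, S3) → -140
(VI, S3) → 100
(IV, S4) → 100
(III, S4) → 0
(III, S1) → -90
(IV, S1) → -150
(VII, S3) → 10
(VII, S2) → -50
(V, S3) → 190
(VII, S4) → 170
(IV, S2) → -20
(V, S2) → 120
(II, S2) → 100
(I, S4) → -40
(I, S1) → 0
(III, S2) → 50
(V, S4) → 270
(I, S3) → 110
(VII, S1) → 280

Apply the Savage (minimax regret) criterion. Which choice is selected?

Column bests: S1=280, S2=120, S3=190, S4=270.
I regrets: 280, 240, 80, 310 → max 310
II regrets: 50, 20, 330, 100 → max 330
III regrets: 370, 70, 150, 270 → max 370
IV regrets: 430, 140, 80, 170 → max 430
V regrets: 250, 0, 0, 0 → max 250
VI regrets: 250, 130, 90, 300 → max 300
VII regrets: 0, 170, 180, 100 → max 180
Smallest max regret = 180 → VII.

VII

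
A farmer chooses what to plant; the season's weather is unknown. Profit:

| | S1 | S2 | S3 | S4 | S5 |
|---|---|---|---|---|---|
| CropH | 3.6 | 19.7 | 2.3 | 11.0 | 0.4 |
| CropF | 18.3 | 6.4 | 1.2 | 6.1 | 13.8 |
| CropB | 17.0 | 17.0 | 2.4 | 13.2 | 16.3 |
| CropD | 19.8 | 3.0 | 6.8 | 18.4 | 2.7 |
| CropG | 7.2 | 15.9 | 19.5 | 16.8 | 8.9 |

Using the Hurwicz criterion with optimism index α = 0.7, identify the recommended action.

CropG

CropH: 0.7·19.7 + 0.3·0.4 = 13.91
CropF: 0.7·18.3 + 0.3·1.2 = 13.17
CropB: 0.7·17.0 + 0.3·2.4 = 12.62
CropD: 0.7·19.8 + 0.3·2.7 = 14.67
CropG: 0.7·19.5 + 0.3·7.2 = 15.81
Highest Hurwicz score = 15.81 → CropG.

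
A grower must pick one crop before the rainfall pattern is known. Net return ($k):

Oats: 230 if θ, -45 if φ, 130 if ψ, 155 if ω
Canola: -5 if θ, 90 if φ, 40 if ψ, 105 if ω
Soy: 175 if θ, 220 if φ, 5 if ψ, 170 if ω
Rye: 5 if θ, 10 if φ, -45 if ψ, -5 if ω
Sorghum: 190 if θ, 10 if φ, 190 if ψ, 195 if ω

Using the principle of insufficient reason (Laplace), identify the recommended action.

Row averages: Oats=117.5, Canola=57.5, Soy=142.5, Rye=-8.75, Sorghum=146.25
Highest average = 146.25 → Sorghum.

Sorghum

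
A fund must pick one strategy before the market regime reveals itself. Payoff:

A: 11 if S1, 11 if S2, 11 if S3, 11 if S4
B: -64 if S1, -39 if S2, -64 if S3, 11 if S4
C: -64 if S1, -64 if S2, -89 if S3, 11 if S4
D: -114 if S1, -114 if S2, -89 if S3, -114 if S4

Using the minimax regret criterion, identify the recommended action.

Column bests: S1=11, S2=11, S3=11, S4=11.
A regrets: 0, 0, 0, 0 → max 0
B regrets: 75, 50, 75, 0 → max 75
C regrets: 75, 75, 100, 0 → max 100
D regrets: 125, 125, 100, 125 → max 125
Smallest max regret = 0 → A.

A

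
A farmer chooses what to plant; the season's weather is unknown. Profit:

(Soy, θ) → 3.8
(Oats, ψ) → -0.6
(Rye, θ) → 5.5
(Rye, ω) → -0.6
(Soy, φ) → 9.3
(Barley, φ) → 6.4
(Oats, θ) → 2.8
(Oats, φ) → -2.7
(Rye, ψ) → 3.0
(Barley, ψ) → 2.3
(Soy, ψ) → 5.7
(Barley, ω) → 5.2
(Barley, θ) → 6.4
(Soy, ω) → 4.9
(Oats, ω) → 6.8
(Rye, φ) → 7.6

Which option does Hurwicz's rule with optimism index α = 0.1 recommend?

Soy: 0.1·9.3 + 0.9·3.8 = 4.35
Rye: 0.1·7.6 + 0.9·(-0.6) = 0.22
Oats: 0.1·6.8 + 0.9·(-2.7) = -1.75
Barley: 0.1·6.4 + 0.9·2.3 = 2.71
Highest Hurwicz score = 4.35 → Soy.

Soy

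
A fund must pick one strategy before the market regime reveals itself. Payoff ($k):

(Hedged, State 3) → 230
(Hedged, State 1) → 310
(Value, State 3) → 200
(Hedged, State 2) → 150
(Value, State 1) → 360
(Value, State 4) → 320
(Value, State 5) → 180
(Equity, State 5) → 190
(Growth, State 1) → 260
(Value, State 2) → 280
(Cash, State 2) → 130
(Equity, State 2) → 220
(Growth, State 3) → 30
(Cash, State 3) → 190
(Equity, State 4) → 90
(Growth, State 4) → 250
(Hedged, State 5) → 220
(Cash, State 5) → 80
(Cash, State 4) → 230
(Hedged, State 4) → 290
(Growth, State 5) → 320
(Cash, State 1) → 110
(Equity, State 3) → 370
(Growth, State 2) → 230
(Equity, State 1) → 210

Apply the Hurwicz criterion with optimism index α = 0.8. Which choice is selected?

Value

Equity: 0.8·370 + 0.2·90 = 314
Growth: 0.8·320 + 0.2·30 = 262
Value: 0.8·360 + 0.2·180 = 324
Hedged: 0.8·310 + 0.2·150 = 278
Cash: 0.8·230 + 0.2·80 = 200
Highest Hurwicz score = 324 → Value.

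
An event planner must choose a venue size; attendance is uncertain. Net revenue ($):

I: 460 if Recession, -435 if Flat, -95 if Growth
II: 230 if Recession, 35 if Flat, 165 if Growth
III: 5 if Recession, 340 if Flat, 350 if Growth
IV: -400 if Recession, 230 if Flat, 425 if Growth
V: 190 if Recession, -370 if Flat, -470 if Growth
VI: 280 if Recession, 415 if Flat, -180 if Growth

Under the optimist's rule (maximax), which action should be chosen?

I

Row maxima: I=460, II=230, III=350, IV=425, V=190, VI=415
Best best-case = 460 → I.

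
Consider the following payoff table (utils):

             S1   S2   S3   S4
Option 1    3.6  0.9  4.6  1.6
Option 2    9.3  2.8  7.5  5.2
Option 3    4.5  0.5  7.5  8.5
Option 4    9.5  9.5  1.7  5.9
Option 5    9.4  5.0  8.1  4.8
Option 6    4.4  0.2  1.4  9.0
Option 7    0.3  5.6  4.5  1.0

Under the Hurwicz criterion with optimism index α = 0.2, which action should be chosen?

Option 5

Option 1: 0.2·4.6 + 0.8·0.9 = 1.64
Option 2: 0.2·9.3 + 0.8·2.8 = 4.1
Option 3: 0.2·8.5 + 0.8·0.5 = 2.1
Option 4: 0.2·9.5 + 0.8·1.7 = 3.26
Option 5: 0.2·9.4 + 0.8·4.8 = 5.72
Option 6: 0.2·9.0 + 0.8·0.2 = 1.96
Option 7: 0.2·5.6 + 0.8·0.3 = 1.36
Highest Hurwicz score = 5.72 → Option 5.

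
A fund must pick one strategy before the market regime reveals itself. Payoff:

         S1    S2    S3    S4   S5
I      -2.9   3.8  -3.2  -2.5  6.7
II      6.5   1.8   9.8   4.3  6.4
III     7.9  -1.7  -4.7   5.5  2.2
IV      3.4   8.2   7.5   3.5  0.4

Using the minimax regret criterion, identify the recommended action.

IV

Column bests: S1=7.9, S2=8.2, S3=9.8, S4=5.5, S5=6.7.
I regrets: 10.8, 4.4, 13.0, 8.0, 0.0 → max 13.0
II regrets: 1.4, 6.4, 0.0, 1.2, 0.3 → max 6.4
III regrets: 0.0, 9.9, 14.5, 0.0, 4.5 → max 14.5
IV regrets: 4.5, 0.0, 2.3, 2.0, 6.3 → max 6.3
Smallest max regret = 6.3 → IV.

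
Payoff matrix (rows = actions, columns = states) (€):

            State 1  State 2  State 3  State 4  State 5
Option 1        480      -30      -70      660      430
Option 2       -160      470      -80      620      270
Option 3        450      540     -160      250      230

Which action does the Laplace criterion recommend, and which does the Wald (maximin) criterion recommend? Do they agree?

Row averages: Option 1=294, Option 2=224, Option 3=262
Highest average = 294 → Option 1.
Row minima: Option 1=-70, Option 2=-160, Option 3=-160
Best worst-case = -70 → Option 1.

laplace → Option 1; maximin → Option 1 (agree)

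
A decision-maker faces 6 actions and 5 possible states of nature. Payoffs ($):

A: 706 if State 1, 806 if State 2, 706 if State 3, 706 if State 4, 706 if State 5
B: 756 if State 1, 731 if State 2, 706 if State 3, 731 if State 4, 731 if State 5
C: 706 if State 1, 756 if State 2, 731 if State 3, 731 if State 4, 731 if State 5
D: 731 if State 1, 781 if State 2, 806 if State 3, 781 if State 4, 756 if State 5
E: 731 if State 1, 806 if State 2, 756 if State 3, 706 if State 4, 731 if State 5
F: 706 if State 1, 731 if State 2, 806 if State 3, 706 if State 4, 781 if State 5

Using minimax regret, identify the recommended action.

D

Column bests: State 1=756, State 2=806, State 3=806, State 4=781, State 5=781.
A regrets: 50, 0, 100, 75, 75 → max 100
B regrets: 0, 75, 100, 50, 50 → max 100
C regrets: 50, 50, 75, 50, 50 → max 75
D regrets: 25, 25, 0, 0, 25 → max 25
E regrets: 25, 0, 50, 75, 50 → max 75
F regrets: 50, 75, 0, 75, 0 → max 75
Smallest max regret = 25 → D.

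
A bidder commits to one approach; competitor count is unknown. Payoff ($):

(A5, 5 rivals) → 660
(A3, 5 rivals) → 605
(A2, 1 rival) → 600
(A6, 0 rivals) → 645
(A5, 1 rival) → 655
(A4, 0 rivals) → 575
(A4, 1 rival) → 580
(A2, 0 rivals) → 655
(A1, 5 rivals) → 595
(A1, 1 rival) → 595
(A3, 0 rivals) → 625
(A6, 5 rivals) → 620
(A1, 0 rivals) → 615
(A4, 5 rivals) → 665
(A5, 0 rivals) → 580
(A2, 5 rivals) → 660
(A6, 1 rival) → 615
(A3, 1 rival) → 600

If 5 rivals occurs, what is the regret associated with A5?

5

Best payoff under 5 rivals is 665.
Regret = 665 − 660 = 5.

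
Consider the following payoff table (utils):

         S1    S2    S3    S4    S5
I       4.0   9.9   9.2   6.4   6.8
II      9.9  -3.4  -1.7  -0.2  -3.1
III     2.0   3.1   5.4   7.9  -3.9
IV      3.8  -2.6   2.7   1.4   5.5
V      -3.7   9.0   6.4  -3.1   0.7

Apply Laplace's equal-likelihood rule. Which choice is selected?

Row averages: I=7.26, II=0.3, III=2.9, IV=2.16, V=1.86
Highest average = 7.26 → I.

I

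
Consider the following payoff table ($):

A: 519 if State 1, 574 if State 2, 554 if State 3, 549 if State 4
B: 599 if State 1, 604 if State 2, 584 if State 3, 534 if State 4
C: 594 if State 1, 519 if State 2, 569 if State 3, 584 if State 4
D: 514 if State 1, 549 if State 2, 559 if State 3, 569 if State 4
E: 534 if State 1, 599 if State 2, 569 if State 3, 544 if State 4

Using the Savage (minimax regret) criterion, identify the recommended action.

B

Column bests: State 1=599, State 2=604, State 3=584, State 4=584.
A regrets: 80, 30, 30, 35 → max 80
B regrets: 0, 0, 0, 50 → max 50
C regrets: 5, 85, 15, 0 → max 85
D regrets: 85, 55, 25, 15 → max 85
E regrets: 65, 5, 15, 40 → max 65
Smallest max regret = 50 → B.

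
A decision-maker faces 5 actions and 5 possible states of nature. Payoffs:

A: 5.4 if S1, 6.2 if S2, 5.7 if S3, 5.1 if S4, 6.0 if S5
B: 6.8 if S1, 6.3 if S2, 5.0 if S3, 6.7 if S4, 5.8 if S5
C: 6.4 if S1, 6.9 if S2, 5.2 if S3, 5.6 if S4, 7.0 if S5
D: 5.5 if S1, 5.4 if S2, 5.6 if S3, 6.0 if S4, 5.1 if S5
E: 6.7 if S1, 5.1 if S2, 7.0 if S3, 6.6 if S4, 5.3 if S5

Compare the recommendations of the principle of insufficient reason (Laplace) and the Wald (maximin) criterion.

Row averages: A=5.68, B=6.12, C=6.22, D=5.52, E=6.14
Highest average = 6.22 → C.
Row minima: A=5.1, B=5.0, C=5.2, D=5.1, E=5.1
Best worst-case = 5.2 → C.

laplace → C; maximin → C (agree)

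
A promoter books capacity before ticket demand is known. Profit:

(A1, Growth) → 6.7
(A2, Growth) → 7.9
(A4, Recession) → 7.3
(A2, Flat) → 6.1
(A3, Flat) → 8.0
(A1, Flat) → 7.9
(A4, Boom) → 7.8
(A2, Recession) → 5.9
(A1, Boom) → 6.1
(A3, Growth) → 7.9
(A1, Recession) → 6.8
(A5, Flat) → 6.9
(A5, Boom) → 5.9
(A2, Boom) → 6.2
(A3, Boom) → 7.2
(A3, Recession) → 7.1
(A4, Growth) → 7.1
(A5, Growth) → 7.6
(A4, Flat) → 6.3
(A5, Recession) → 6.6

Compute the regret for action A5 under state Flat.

1.1

Best payoff under Flat is 8.0.
Regret = 8.0 − 6.9 = 1.1.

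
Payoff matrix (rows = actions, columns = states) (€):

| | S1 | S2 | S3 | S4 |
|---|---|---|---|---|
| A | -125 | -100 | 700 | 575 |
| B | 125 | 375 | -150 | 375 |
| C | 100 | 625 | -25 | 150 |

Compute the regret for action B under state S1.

Best payoff under S1 is 125.
Regret = 125 − 125 = 0.

0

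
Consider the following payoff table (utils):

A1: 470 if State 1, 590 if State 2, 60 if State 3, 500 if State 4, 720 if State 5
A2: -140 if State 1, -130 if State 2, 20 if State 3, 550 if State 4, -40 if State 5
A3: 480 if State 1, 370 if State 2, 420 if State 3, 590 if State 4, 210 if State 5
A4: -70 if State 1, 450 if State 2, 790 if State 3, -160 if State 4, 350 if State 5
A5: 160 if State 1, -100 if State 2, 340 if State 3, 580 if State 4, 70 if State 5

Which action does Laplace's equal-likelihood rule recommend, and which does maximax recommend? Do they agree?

Row averages: A1=468, A2=52, A3=414, A4=272, A5=210
Highest average = 468 → A1.
Row maxima: A1=720, A2=550, A3=590, A4=790, A5=580
Best best-case = 790 → A4.

laplace → A1; maximax → A4 (disagree)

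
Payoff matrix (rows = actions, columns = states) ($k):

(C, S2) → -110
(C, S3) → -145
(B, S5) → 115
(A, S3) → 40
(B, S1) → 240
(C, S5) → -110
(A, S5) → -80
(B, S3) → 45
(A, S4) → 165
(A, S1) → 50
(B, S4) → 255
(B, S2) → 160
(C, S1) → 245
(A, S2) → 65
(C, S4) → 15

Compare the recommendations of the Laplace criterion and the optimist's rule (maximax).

Row averages: A=48, B=163, C=-21
Highest average = 163 → B.
Row maxima: A=165, B=255, C=245
Best best-case = 255 → B.

laplace → B; maximax → B (agree)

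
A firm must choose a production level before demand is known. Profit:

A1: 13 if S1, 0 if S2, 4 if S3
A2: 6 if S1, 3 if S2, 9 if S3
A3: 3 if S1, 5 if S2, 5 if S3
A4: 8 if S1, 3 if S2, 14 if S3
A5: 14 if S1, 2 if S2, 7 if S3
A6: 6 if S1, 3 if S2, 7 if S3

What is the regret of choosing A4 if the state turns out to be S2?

2

Best payoff under S2 is 5.
Regret = 5 − 3 = 2.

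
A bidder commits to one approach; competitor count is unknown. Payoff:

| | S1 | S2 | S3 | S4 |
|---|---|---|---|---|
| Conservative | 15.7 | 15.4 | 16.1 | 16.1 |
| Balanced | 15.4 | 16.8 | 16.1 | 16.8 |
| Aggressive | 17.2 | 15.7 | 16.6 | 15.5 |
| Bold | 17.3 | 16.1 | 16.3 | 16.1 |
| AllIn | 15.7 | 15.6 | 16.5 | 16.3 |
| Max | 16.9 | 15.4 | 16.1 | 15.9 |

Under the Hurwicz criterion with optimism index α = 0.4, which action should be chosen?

Bold

Conservative: 0.4·16.1 + 0.6·15.4 = 15.68
Balanced: 0.4·16.8 + 0.6·15.4 = 15.96
Aggressive: 0.4·17.2 + 0.6·15.5 = 16.18
Bold: 0.4·17.3 + 0.6·16.1 = 16.58
AllIn: 0.4·16.5 + 0.6·15.6 = 15.96
Max: 0.4·16.9 + 0.6·15.4 = 16
Highest Hurwicz score = 16.58 → Bold.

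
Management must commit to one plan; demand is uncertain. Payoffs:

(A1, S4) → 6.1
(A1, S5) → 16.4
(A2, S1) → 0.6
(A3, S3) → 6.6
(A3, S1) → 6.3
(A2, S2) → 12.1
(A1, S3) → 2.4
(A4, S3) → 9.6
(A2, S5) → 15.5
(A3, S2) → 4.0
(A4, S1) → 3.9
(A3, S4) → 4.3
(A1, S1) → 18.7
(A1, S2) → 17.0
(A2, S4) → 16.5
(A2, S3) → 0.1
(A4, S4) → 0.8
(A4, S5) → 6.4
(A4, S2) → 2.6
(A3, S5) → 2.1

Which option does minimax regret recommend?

Column bests: S1=18.7, S2=17.0, S3=9.6, S4=16.5, S5=16.4.
A1 regrets: 0.0, 0.0, 7.2, 10.4, 0.0 → max 10.4
A2 regrets: 18.1, 4.9, 9.5, 0.0, 0.9 → max 18.1
A3 regrets: 12.4, 13.0, 3.0, 12.2, 14.3 → max 14.3
A4 regrets: 14.8, 14.4, 0.0, 15.7, 10.0 → max 15.7
Smallest max regret = 10.4 → A1.

A1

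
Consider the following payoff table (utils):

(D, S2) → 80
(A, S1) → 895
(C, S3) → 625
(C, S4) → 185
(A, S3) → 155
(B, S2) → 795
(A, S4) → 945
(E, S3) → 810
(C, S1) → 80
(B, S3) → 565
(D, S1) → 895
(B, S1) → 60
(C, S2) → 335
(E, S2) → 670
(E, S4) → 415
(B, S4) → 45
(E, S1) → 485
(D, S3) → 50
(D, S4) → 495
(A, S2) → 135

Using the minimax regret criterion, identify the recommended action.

E

Column bests: S1=895, S2=795, S3=810, S4=945.
A regrets: 0, 660, 655, 0 → max 660
B regrets: 835, 0, 245, 900 → max 900
C regrets: 815, 460, 185, 760 → max 815
D regrets: 0, 715, 760, 450 → max 760
E regrets: 410, 125, 0, 530 → max 530
Smallest max regret = 530 → E.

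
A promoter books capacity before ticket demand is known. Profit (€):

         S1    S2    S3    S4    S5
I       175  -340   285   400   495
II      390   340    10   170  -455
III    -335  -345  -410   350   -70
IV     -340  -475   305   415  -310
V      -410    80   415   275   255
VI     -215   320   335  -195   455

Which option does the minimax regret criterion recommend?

VI

Column bests: S1=390, S2=340, S3=415, S4=415, S5=495.
I regrets: 215, 680, 130, 15, 0 → max 680
II regrets: 0, 0, 405, 245, 950 → max 950
III regrets: 725, 685, 825, 65, 565 → max 825
IV regrets: 730, 815, 110, 0, 805 → max 815
V regrets: 800, 260, 0, 140, 240 → max 800
VI regrets: 605, 20, 80, 610, 40 → max 610
Smallest max regret = 610 → VI.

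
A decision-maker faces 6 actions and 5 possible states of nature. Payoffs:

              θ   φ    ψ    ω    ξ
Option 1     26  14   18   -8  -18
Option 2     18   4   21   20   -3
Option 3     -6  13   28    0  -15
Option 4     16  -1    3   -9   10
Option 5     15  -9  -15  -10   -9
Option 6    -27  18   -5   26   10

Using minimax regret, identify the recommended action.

Option 2

Column bests: θ=26, φ=18, ψ=28, ω=26, ξ=10.
Option 1 regrets: 0, 4, 10, 34, 28 → max 34
Option 2 regrets: 8, 14, 7, 6, 13 → max 14
Option 3 regrets: 32, 5, 0, 26, 25 → max 32
Option 4 regrets: 10, 19, 25, 35, 0 → max 35
Option 5 regrets: 11, 27, 43, 36, 19 → max 43
Option 6 regrets: 53, 0, 33, 0, 0 → max 53
Smallest max regret = 14 → Option 2.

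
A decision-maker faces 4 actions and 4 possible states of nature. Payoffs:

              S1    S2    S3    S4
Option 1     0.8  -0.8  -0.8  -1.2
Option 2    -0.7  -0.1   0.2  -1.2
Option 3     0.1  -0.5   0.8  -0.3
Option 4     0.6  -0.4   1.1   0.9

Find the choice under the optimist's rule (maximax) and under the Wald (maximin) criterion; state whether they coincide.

maximax → Option 4; maximin → Option 4 (agree)

Row maxima: Option 1=0.8, Option 2=0.2, Option 3=0.8, Option 4=1.1
Best best-case = 1.1 → Option 4.
Row minima: Option 1=-1.2, Option 2=-1.2, Option 3=-0.5, Option 4=-0.4
Best worst-case = -0.4 → Option 4.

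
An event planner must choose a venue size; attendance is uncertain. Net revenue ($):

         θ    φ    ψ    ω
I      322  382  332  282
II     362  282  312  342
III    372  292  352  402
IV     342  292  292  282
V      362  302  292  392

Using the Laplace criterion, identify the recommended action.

Row averages: I=329.5, II=324.5, III=354.5, IV=302, V=337
Highest average = 354.5 → III.

III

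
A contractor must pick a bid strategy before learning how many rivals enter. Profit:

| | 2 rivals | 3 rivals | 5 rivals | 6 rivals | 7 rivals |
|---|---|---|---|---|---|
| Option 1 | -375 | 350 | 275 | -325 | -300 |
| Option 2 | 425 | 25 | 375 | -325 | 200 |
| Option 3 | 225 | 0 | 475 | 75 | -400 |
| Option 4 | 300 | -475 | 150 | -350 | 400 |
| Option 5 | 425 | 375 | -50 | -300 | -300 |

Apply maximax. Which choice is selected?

Row maxima: Option 1=350, Option 2=425, Option 3=475, Option 4=400, Option 5=425
Best best-case = 475 → Option 3.

Option 3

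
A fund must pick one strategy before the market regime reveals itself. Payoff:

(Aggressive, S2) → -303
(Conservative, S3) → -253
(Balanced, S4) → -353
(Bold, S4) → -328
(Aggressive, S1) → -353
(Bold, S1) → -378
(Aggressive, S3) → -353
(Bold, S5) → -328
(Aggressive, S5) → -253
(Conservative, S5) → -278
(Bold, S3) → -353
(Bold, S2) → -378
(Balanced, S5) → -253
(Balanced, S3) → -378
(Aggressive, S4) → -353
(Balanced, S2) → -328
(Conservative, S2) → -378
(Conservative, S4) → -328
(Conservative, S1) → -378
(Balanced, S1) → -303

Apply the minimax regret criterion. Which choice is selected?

Column bests: S1=-303, S2=-303, S3=-253, S4=-328, S5=-253.
Conservative regrets: 75, 75, 0, 0, 25 → max 75
Balanced regrets: 0, 25, 125, 25, 0 → max 125
Aggressive regrets: 50, 0, 100, 25, 0 → max 100
Bold regrets: 75, 75, 100, 0, 75 → max 100
Smallest max regret = 75 → Conservative.

Conservative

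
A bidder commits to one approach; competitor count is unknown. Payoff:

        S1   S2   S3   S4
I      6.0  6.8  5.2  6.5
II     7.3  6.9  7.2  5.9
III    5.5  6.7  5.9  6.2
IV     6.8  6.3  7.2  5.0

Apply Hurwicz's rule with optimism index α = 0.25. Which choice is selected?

II

I: 0.25·6.8 + 0.75·5.2 = 5.6
II: 0.25·7.3 + 0.75·5.9 = 6.25
III: 0.25·6.7 + 0.75·5.5 = 5.8
IV: 0.25·7.2 + 0.75·5.0 = 5.55
Highest Hurwicz score = 6.25 → II.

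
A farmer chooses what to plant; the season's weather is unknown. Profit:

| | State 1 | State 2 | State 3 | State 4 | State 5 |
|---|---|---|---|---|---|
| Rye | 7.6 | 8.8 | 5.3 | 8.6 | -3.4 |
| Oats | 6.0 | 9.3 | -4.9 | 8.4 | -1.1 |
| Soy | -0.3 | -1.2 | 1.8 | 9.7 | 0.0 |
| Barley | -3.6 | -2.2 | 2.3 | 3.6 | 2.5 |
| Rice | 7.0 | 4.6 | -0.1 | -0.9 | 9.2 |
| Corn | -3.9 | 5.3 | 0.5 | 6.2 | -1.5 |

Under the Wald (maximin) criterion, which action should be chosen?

Rice

Row minima: Rye=-3.4, Oats=-4.9, Soy=-1.2, Barley=-3.6, Rice=-0.9, Corn=-3.9
Best worst-case = -0.9 → Rice.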